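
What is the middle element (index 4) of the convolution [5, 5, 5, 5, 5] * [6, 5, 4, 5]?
Use y[k] = Σ_i a[i]·b[k-i] at k=4. y[4] = 5×5 + 5×4 + 5×5 + 5×6 = 100

100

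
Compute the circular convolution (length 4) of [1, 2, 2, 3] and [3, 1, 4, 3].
Use y[k] = Σ_j s[j]·t[(k-j) mod 4]. y[0] = 1×3 + 2×3 + 2×4 + 3×1 = 20; y[1] = 1×1 + 2×3 + 2×3 + 3×4 = 25; y[2] = 1×4 + 2×1 + 2×3 + 3×3 = 21; y[3] = 1×3 + 2×4 + 2×1 + 3×3 = 22. Result: [20, 25, 21, 22]

[20, 25, 21, 22]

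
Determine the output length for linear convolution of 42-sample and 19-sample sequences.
Linear/full convolution length: m + n - 1 = 42 + 19 - 1 = 60

60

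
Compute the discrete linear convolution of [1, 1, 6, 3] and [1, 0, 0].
y[0] = 1×1 = 1; y[1] = 1×0 + 1×1 = 1; y[2] = 1×0 + 1×0 + 6×1 = 6; y[3] = 1×0 + 6×0 + 3×1 = 3; y[4] = 6×0 + 3×0 = 0; y[5] = 3×0 = 0

[1, 1, 6, 3, 0, 0]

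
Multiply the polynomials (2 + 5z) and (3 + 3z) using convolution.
Ascending coefficients: a = [2, 5], b = [3, 3]. c[0] = 2×3 = 6; c[1] = 2×3 + 5×3 = 21; c[2] = 5×3 = 15. Result coefficients: [6, 21, 15] → 6 + 21z + 15z^2

6 + 21z + 15z^2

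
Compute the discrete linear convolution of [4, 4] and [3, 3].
y[0] = 4×3 = 12; y[1] = 4×3 + 4×3 = 24; y[2] = 4×3 = 12

[12, 24, 12]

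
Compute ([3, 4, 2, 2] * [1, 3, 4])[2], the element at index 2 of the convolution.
Use y[k] = Σ_i a[i]·b[k-i] at k=2. y[2] = 3×4 + 4×3 + 2×1 = 26

26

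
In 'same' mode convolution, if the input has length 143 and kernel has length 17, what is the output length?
'Same' mode returns an output with the same length as the input: 143

143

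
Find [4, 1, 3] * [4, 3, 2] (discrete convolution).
y[0] = 4×4 = 16; y[1] = 4×3 + 1×4 = 16; y[2] = 4×2 + 1×3 + 3×4 = 23; y[3] = 1×2 + 3×3 = 11; y[4] = 3×2 = 6

[16, 16, 23, 11, 6]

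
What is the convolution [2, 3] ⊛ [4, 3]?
y[0] = 2×4 = 8; y[1] = 2×3 + 3×4 = 18; y[2] = 3×3 = 9

[8, 18, 9]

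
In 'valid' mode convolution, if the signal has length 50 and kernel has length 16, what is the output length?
'Valid' mode counts only positions where the kernel fully overlaps the signal: m - n + 1 = 50 - 16 + 1 = 35

35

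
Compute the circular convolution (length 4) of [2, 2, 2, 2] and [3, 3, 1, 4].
Use y[k] = Σ_j a[j]·b[(k-j) mod 4]. y[0] = 2×3 + 2×4 + 2×1 + 2×3 = 22; y[1] = 2×3 + 2×3 + 2×4 + 2×1 = 22; y[2] = 2×1 + 2×3 + 2×3 + 2×4 = 22; y[3] = 2×4 + 2×1 + 2×3 + 2×3 = 22. Result: [22, 22, 22, 22]

[22, 22, 22, 22]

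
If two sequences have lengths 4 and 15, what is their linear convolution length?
Linear/full convolution length: m + n - 1 = 4 + 15 - 1 = 18

18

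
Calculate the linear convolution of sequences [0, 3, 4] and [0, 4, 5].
y[0] = 0×0 = 0; y[1] = 0×4 + 3×0 = 0; y[2] = 0×5 + 3×4 + 4×0 = 12; y[3] = 3×5 + 4×4 = 31; y[4] = 4×5 = 20

[0, 0, 12, 31, 20]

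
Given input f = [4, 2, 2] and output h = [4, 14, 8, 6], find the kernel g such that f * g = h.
Output length 4 = len(f) + len(g) - 1 ⇒ len(g) = 2. Solve g forward using g[k] = (h[k] - Σ_{i≥1} f[i]·g[k-i]) / f[0]: g[0] = h[0] / f[0] = 4 / 4 = 1; g[1] = (h[1] - 2×1) / f[0] = (14 - 2×1) / 4 = 3. So g = [1, 3]. Forward-check [4, 2, 2] * [1, 3]: h[0] = 4×1 = 4; h[1] = 4×3 + 2×1 = 14; h[2] = 2×3 + 2×1 = 8; h[3] = 2×3 = 6 → [4, 14, 8, 6] ✓

[1, 3]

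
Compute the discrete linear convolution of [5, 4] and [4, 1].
y[0] = 5×4 = 20; y[1] = 5×1 + 4×4 = 21; y[2] = 4×1 = 4

[20, 21, 4]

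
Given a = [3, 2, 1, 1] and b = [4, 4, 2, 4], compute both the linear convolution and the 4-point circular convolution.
Linear: y_lin[0] = 3×4 = 12; y_lin[1] = 3×4 + 2×4 = 20; y_lin[2] = 3×2 + 2×4 + 1×4 = 18; y_lin[3] = 3×4 + 2×2 + 1×4 + 1×4 = 24; y_lin[4] = 2×4 + 1×2 + 1×4 = 14; y_lin[5] = 1×4 + 1×2 = 6; y_lin[6] = 1×4 = 4 → [12, 20, 18, 24, 14, 6, 4]. Circular (length 4): y[0] = 3×4 + 2×4 + 1×2 + 1×4 = 26; y[1] = 3×4 + 2×4 + 1×4 + 1×2 = 26; y[2] = 3×2 + 2×4 + 1×4 + 1×4 = 22; y[3] = 3×4 + 2×2 + 1×4 + 1×4 = 24 → [26, 26, 22, 24]

Linear: [12, 20, 18, 24, 14, 6, 4], Circular: [26, 26, 22, 24]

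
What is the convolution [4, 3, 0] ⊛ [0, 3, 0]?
y[0] = 4×0 = 0; y[1] = 4×3 + 3×0 = 12; y[2] = 4×0 + 3×3 + 0×0 = 9; y[3] = 3×0 + 0×3 = 0; y[4] = 0×0 = 0

[0, 12, 9, 0, 0]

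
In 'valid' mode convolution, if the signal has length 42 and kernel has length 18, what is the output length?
'Valid' mode counts only positions where the kernel fully overlaps the signal: m - n + 1 = 42 - 18 + 1 = 25

25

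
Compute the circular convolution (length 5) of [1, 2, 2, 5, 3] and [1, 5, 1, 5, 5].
Use y[k] = Σ_j x[j]·h[(k-j) mod 5]. y[0] = 1×1 + 2×5 + 2×5 + 5×1 + 3×5 = 41; y[1] = 1×5 + 2×1 + 2×5 + 5×5 + 3×1 = 45; y[2] = 1×1 + 2×5 + 2×1 + 5×5 + 3×5 = 53; y[3] = 1×5 + 2×1 + 2×5 + 5×1 + 3×5 = 37; y[4] = 1×5 + 2×5 + 2×1 + 5×5 + 3×1 = 45. Result: [41, 45, 53, 37, 45]

[41, 45, 53, 37, 45]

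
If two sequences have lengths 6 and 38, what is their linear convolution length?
Linear/full convolution length: m + n - 1 = 6 + 38 - 1 = 43

43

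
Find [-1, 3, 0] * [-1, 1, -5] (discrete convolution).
y[0] = -1×-1 = 1; y[1] = -1×1 + 3×-1 = -4; y[2] = -1×-5 + 3×1 + 0×-1 = 8; y[3] = 3×-5 + 0×1 = -15; y[4] = 0×-5 = 0

[1, -4, 8, -15, 0]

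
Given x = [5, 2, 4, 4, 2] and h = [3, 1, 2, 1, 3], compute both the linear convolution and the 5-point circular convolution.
Linear: y_lin[0] = 5×3 = 15; y_lin[1] = 5×1 + 2×3 = 11; y_lin[2] = 5×2 + 2×1 + 4×3 = 24; y_lin[3] = 5×1 + 2×2 + 4×1 + 4×3 = 25; y_lin[4] = 5×3 + 2×1 + 4×2 + 4×1 + 2×3 = 35; y_lin[5] = 2×3 + 4×1 + 4×2 + 2×1 = 20; y_lin[6] = 4×3 + 4×1 + 2×2 = 20; y_lin[7] = 4×3 + 2×1 = 14; y_lin[8] = 2×3 = 6 → [15, 11, 24, 25, 35, 20, 20, 14, 6]. Circular (length 5): y[0] = 5×3 + 2×3 + 4×1 + 4×2 + 2×1 = 35; y[1] = 5×1 + 2×3 + 4×3 + 4×1 + 2×2 = 31; y[2] = 5×2 + 2×1 + 4×3 + 4×3 + 2×1 = 38; y[3] = 5×1 + 2×2 + 4×1 + 4×3 + 2×3 = 31; y[4] = 5×3 + 2×1 + 4×2 + 4×1 + 2×3 = 35 → [35, 31, 38, 31, 35]

Linear: [15, 11, 24, 25, 35, 20, 20, 14, 6], Circular: [35, 31, 38, 31, 35]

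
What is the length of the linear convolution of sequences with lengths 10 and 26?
Linear/full convolution length: m + n - 1 = 10 + 26 - 1 = 35

35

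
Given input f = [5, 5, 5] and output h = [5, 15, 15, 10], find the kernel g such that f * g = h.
Output length 4 = len(f) + len(g) - 1 ⇒ len(g) = 2. Solve g forward using g[k] = (h[k] - Σ_{i≥1} f[i]·g[k-i]) / f[0]: g[0] = h[0] / f[0] = 5 / 5 = 1; g[1] = (h[1] - 5×1) / f[0] = (15 - 5×1) / 5 = 2. So g = [1, 2]. Forward-check [5, 5, 5] * [1, 2]: h[0] = 5×1 = 5; h[1] = 5×2 + 5×1 = 15; h[2] = 5×2 + 5×1 = 15; h[3] = 5×2 = 10 → [5, 15, 15, 10] ✓

[1, 2]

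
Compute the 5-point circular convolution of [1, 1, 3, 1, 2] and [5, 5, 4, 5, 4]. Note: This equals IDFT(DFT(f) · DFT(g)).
Either evaluate y[k] = Σ_j f[j]·g[(k-j) mod 5] directly, or use IDFT(DFT(f) · DFT(g)). y[0] = 1×5 + 1×4 + 3×5 + 1×4 + 2×5 = 38; y[1] = 1×5 + 1×5 + 3×4 + 1×5 + 2×4 = 35; y[2] = 1×4 + 1×5 + 3×5 + 1×4 + 2×5 = 38; y[3] = 1×5 + 1×4 + 3×5 + 1×5 + 2×4 = 37; y[4] = 1×4 + 1×5 + 3×4 + 1×5 + 2×5 = 36. Result: [38, 35, 38, 37, 36]

[38, 35, 38, 37, 36]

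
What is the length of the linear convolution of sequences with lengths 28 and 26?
Linear/full convolution length: m + n - 1 = 28 + 26 - 1 = 53

53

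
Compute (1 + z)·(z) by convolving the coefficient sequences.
Ascending coefficients: a = [1, 1], b = [0, 1]. c[0] = 1×0 = 0; c[1] = 1×1 + 1×0 = 1; c[2] = 1×1 = 1. Result coefficients: [0, 1, 1] → z + z^2

z + z^2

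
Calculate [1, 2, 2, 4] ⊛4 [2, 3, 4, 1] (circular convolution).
Use y[k] = Σ_j f[j]·g[(k-j) mod 4]. y[0] = 1×2 + 2×1 + 2×4 + 4×3 = 24; y[1] = 1×3 + 2×2 + 2×1 + 4×4 = 25; y[2] = 1×4 + 2×3 + 2×2 + 4×1 = 18; y[3] = 1×1 + 2×4 + 2×3 + 4×2 = 23. Result: [24, 25, 18, 23]

[24, 25, 18, 23]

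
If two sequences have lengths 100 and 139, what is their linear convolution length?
Linear/full convolution length: m + n - 1 = 100 + 139 - 1 = 238

238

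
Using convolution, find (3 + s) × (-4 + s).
Ascending coefficients: a = [3, 1], b = [-4, 1]. c[0] = 3×-4 = -12; c[1] = 3×1 + 1×-4 = -1; c[2] = 1×1 = 1. Result coefficients: [-12, -1, 1] → -12 - s + s^2

-12 - s + s^2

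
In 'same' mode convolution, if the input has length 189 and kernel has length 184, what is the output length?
'Same' mode returns an output with the same length as the input: 189

189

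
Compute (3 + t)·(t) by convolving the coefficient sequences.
Ascending coefficients: a = [3, 1], b = [0, 1]. c[0] = 3×0 = 0; c[1] = 3×1 + 1×0 = 3; c[2] = 1×1 = 1. Result coefficients: [0, 3, 1] → 3t + t^2

3t + t^2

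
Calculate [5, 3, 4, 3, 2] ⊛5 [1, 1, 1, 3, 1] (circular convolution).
Use y[k] = Σ_j s[j]·t[(k-j) mod 5]. y[0] = 5×1 + 3×1 + 4×3 + 3×1 + 2×1 = 25; y[1] = 5×1 + 3×1 + 4×1 + 3×3 + 2×1 = 23; y[2] = 5×1 + 3×1 + 4×1 + 3×1 + 2×3 = 21; y[3] = 5×3 + 3×1 + 4×1 + 3×1 + 2×1 = 27; y[4] = 5×1 + 3×3 + 4×1 + 3×1 + 2×1 = 23. Result: [25, 23, 21, 27, 23]

[25, 23, 21, 27, 23]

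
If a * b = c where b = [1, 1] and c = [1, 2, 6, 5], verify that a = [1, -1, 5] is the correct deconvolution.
Forward-compute [1, -1, 5] * [1, 1]: c[0] = 1×1 = 1; c[1] = 1×1 + -1×1 = 0; c[2] = -1×1 + 5×1 = 4; c[3] = 5×1 = 5 → [1, 0, 4, 5]. Does not match given c = [1, 2, 6, 5].

Not verified. [1, -1, 5] * [1, 1] = [1, 0, 4, 5], which differs from [1, 2, 6, 5] at index 1.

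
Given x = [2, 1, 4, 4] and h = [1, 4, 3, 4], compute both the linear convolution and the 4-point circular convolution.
Linear: y_lin[0] = 2×1 = 2; y_lin[1] = 2×4 + 1×1 = 9; y_lin[2] = 2×3 + 1×4 + 4×1 = 14; y_lin[3] = 2×4 + 1×3 + 4×4 + 4×1 = 31; y_lin[4] = 1×4 + 4×3 + 4×4 = 32; y_lin[5] = 4×4 + 4×3 = 28; y_lin[6] = 4×4 = 16 → [2, 9, 14, 31, 32, 28, 16]. Circular (length 4): y[0] = 2×1 + 1×4 + 4×3 + 4×4 = 34; y[1] = 2×4 + 1×1 + 4×4 + 4×3 = 37; y[2] = 2×3 + 1×4 + 4×1 + 4×4 = 30; y[3] = 2×4 + 1×3 + 4×4 + 4×1 = 31 → [34, 37, 30, 31]

Linear: [2, 9, 14, 31, 32, 28, 16], Circular: [34, 37, 30, 31]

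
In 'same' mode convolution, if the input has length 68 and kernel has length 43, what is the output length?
'Same' mode returns an output with the same length as the input: 68

68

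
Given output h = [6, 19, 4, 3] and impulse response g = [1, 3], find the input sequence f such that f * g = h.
Deconvolve h=[6, 19, 4, 3] by g=[1, 3]. Since g[0]=1, solve forward: f[0] = h[0] / 1 = 6; f[1] = (h[1] - 6×3) / 1 = 1; f[2] = (h[2] - 1×3) / 1 = 1. So f = [6, 1, 1]. Check by forward convolution: h[0] = 6×1 = 6; h[1] = 6×3 + 1×1 = 19; h[2] = 1×3 + 1×1 = 4; h[3] = 1×3 = 3

[6, 1, 1]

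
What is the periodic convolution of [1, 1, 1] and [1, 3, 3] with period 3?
Use y[k] = Σ_j s[j]·t[(k-j) mod 3]. y[0] = 1×1 + 1×3 + 1×3 = 7; y[1] = 1×3 + 1×1 + 1×3 = 7; y[2] = 1×3 + 1×3 + 1×1 = 7. Result: [7, 7, 7]

[7, 7, 7]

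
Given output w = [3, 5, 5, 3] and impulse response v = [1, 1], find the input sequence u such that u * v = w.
Deconvolve w=[3, 5, 5, 3] by v=[1, 1]. Since v[0]=1, solve forward: u[0] = w[0] / 1 = 3; u[1] = (w[1] - 3×1) / 1 = 2; u[2] = (w[2] - 2×1) / 1 = 3. So u = [3, 2, 3]. Check by forward convolution: w[0] = 3×1 = 3; w[1] = 3×1 + 2×1 = 5; w[2] = 2×1 + 3×1 = 5; w[3] = 3×1 = 3

[3, 2, 3]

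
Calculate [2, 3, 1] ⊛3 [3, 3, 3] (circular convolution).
Use y[k] = Σ_j s[j]·t[(k-j) mod 3]. y[0] = 2×3 + 3×3 + 1×3 = 18; y[1] = 2×3 + 3×3 + 1×3 = 18; y[2] = 2×3 + 3×3 + 1×3 = 18. Result: [18, 18, 18]

[18, 18, 18]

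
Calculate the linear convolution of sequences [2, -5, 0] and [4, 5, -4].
y[0] = 2×4 = 8; y[1] = 2×5 + -5×4 = -10; y[2] = 2×-4 + -5×5 + 0×4 = -33; y[3] = -5×-4 + 0×5 = 20; y[4] = 0×-4 = 0

[8, -10, -33, 20, 0]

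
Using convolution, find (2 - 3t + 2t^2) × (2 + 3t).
Ascending coefficients: a = [2, -3, 2], b = [2, 3]. c[0] = 2×2 = 4; c[1] = 2×3 + -3×2 = 0; c[2] = -3×3 + 2×2 = -5; c[3] = 2×3 = 6. Result coefficients: [4, 0, -5, 6] → 4 - 5t^2 + 6t^3

4 - 5t^2 + 6t^3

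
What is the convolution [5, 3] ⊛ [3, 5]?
y[0] = 5×3 = 15; y[1] = 5×5 + 3×3 = 34; y[2] = 3×5 = 15

[15, 34, 15]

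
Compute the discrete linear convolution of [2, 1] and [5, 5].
y[0] = 2×5 = 10; y[1] = 2×5 + 1×5 = 15; y[2] = 1×5 = 5

[10, 15, 5]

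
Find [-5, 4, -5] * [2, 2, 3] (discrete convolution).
y[0] = -5×2 = -10; y[1] = -5×2 + 4×2 = -2; y[2] = -5×3 + 4×2 + -5×2 = -17; y[3] = 4×3 + -5×2 = 2; y[4] = -5×3 = -15

[-10, -2, -17, 2, -15]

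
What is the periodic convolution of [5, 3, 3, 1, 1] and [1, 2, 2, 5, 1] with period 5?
Use y[k] = Σ_j a[j]·b[(k-j) mod 5]. y[0] = 5×1 + 3×1 + 3×5 + 1×2 + 1×2 = 27; y[1] = 5×2 + 3×1 + 3×1 + 1×5 + 1×2 = 23; y[2] = 5×2 + 3×2 + 3×1 + 1×1 + 1×5 = 25; y[3] = 5×5 + 3×2 + 3×2 + 1×1 + 1×1 = 39; y[4] = 5×1 + 3×5 + 3×2 + 1×2 + 1×1 = 29. Result: [27, 23, 25, 39, 29]

[27, 23, 25, 39, 29]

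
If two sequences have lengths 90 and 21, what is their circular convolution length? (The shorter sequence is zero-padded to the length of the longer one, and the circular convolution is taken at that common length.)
Circular convolution (zero-padding the shorter input) has length max(m, n) = max(90, 21) = 90

90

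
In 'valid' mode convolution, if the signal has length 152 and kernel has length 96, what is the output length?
'Valid' mode counts only positions where the kernel fully overlaps the signal: m - n + 1 = 152 - 96 + 1 = 57

57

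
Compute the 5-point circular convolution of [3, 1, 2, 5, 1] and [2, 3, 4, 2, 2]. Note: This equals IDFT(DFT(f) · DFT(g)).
Either evaluate y[k] = Σ_j f[j]·g[(k-j) mod 5] directly, or use IDFT(DFT(f) · DFT(g)). y[0] = 3×2 + 1×2 + 2×2 + 5×4 + 1×3 = 35; y[1] = 3×3 + 1×2 + 2×2 + 5×2 + 1×4 = 29; y[2] = 3×4 + 1×3 + 2×2 + 5×2 + 1×2 = 31; y[3] = 3×2 + 1×4 + 2×3 + 5×2 + 1×2 = 28; y[4] = 3×2 + 1×2 + 2×4 + 5×3 + 1×2 = 33. Result: [35, 29, 31, 28, 33]

[35, 29, 31, 28, 33]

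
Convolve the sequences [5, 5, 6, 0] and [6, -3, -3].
y[0] = 5×6 = 30; y[1] = 5×-3 + 5×6 = 15; y[2] = 5×-3 + 5×-3 + 6×6 = 6; y[3] = 5×-3 + 6×-3 + 0×6 = -33; y[4] = 6×-3 + 0×-3 = -18; y[5] = 0×-3 = 0

[30, 15, 6, -33, -18, 0]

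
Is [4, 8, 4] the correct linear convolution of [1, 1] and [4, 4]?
Recompute linear convolution of [1, 1] and [4, 4]: y[0] = 1×4 = 4; y[1] = 1×4 + 1×4 = 8; y[2] = 1×4 = 4 → [4, 8, 4]. Given [4, 8, 4] matches, so answer: Yes

Yes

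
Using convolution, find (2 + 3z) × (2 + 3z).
Ascending coefficients: a = [2, 3], b = [2, 3]. c[0] = 2×2 = 4; c[1] = 2×3 + 3×2 = 12; c[2] = 3×3 = 9. Result coefficients: [4, 12, 9] → 4 + 12z + 9z^2

4 + 12z + 9z^2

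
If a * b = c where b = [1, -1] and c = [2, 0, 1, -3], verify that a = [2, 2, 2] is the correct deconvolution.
Forward-compute [2, 2, 2] * [1, -1]: c[0] = 2×1 = 2; c[1] = 2×-1 + 2×1 = 0; c[2] = 2×-1 + 2×1 = 0; c[3] = 2×-1 = -2 → [2, 0, 0, -2]. Does not match given c = [2, 0, 1, -3].

Not verified. [2, 2, 2] * [1, -1] = [2, 0, 0, -2], which differs from [2, 0, 1, -3] at index 2.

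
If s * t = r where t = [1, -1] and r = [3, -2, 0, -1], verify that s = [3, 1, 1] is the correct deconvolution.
Forward-compute [3, 1, 1] * [1, -1]: r[0] = 3×1 = 3; r[1] = 3×-1 + 1×1 = -2; r[2] = 1×-1 + 1×1 = 0; r[3] = 1×-1 = -1 → [3, -2, 0, -1]. Matches given r = [3, -2, 0, -1], so verified.

Verified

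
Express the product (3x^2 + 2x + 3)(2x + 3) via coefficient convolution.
Ascending coefficients: a = [3, 2, 3], b = [3, 2]. c[0] = 3×3 = 9; c[1] = 3×2 + 2×3 = 12; c[2] = 2×2 + 3×3 = 13; c[3] = 3×2 = 6. Result coefficients: [9, 12, 13, 6] → 6x^3 + 13x^2 + 12x + 9

6x^3 + 13x^2 + 12x + 9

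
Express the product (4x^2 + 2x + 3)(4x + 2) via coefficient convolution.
Ascending coefficients: a = [3, 2, 4], b = [2, 4]. c[0] = 3×2 = 6; c[1] = 3×4 + 2×2 = 16; c[2] = 2×4 + 4×2 = 16; c[3] = 4×4 = 16. Result coefficients: [6, 16, 16, 16] → 16x^3 + 16x^2 + 16x + 6

16x^3 + 16x^2 + 16x + 6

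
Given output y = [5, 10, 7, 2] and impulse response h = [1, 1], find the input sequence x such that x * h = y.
Deconvolve y=[5, 10, 7, 2] by h=[1, 1]. Since h[0]=1, solve forward: x[0] = y[0] / 1 = 5; x[1] = (y[1] - 5×1) / 1 = 5; x[2] = (y[2] - 5×1) / 1 = 2. So x = [5, 5, 2]. Check by forward convolution: y[0] = 5×1 = 5; y[1] = 5×1 + 5×1 = 10; y[2] = 5×1 + 2×1 = 7; y[3] = 2×1 = 2

[5, 5, 2]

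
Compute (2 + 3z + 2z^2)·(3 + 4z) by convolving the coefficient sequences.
Ascending coefficients: a = [2, 3, 2], b = [3, 4]. c[0] = 2×3 = 6; c[1] = 2×4 + 3×3 = 17; c[2] = 3×4 + 2×3 = 18; c[3] = 2×4 = 8. Result coefficients: [6, 17, 18, 8] → 6 + 17z + 18z^2 + 8z^3

6 + 17z + 18z^2 + 8z^3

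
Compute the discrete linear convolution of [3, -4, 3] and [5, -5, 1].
y[0] = 3×5 = 15; y[1] = 3×-5 + -4×5 = -35; y[2] = 3×1 + -4×-5 + 3×5 = 38; y[3] = -4×1 + 3×-5 = -19; y[4] = 3×1 = 3

[15, -35, 38, -19, 3]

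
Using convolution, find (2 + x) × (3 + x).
Ascending coefficients: a = [2, 1], b = [3, 1]. c[0] = 2×3 = 6; c[1] = 2×1 + 1×3 = 5; c[2] = 1×1 = 1. Result coefficients: [6, 5, 1] → 6 + 5x + x^2

6 + 5x + x^2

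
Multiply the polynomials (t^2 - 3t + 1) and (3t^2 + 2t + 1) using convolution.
Ascending coefficients: a = [1, -3, 1], b = [1, 2, 3]. c[0] = 1×1 = 1; c[1] = 1×2 + -3×1 = -1; c[2] = 1×3 + -3×2 + 1×1 = -2; c[3] = -3×3 + 1×2 = -7; c[4] = 1×3 = 3. Result coefficients: [1, -1, -2, -7, 3] → 3t^4 - 7t^3 - 2t^2 - t + 1

3t^4 - 7t^3 - 2t^2 - t + 1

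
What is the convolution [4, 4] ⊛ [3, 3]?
y[0] = 4×3 = 12; y[1] = 4×3 + 4×3 = 24; y[2] = 4×3 = 12

[12, 24, 12]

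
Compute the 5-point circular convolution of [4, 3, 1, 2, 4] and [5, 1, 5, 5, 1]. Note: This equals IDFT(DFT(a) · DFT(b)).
Either evaluate y[k] = Σ_j a[j]·b[(k-j) mod 5] directly, or use IDFT(DFT(a) · DFT(b)). y[0] = 4×5 + 3×1 + 1×5 + 2×5 + 4×1 = 42; y[1] = 4×1 + 3×5 + 1×1 + 2×5 + 4×5 = 50; y[2] = 4×5 + 3×1 + 1×5 + 2×1 + 4×5 = 50; y[3] = 4×5 + 3×5 + 1×1 + 2×5 + 4×1 = 50; y[4] = 4×1 + 3×5 + 1×5 + 2×1 + 4×5 = 46. Result: [42, 50, 50, 50, 46]

[42, 50, 50, 50, 46]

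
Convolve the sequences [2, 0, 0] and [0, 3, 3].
y[0] = 2×0 = 0; y[1] = 2×3 + 0×0 = 6; y[2] = 2×3 + 0×3 + 0×0 = 6; y[3] = 0×3 + 0×3 = 0; y[4] = 0×3 = 0

[0, 6, 6, 0, 0]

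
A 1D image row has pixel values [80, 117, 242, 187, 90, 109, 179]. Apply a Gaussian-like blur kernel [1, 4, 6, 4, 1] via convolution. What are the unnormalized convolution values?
Convolve image row [80, 117, 242, 187, 90, 109, 179] with kernel [1, 4, 6, 4, 1]: y[0] = 80×1 = 80; y[1] = 80×4 + 117×1 = 437; y[2] = 80×6 + 117×4 + 242×1 = 1190; y[3] = 80×4 + 117×6 + 242×4 + 187×1 = 2177; y[4] = 80×1 + 117×4 + 242×6 + 187×4 + 90×1 = 2838; y[5] = 117×1 + 242×4 + 187×6 + 90×4 + 109×1 = 2676; y[6] = 242×1 + 187×4 + 90×6 + 109×4 + 179×1 = 2145; y[7] = 187×1 + 90×4 + 109×6 + 179×4 = 1917; y[8] = 90×1 + 109×4 + 179×6 = 1600; y[9] = 109×1 + 179×4 = 825; y[10] = 179×1 = 179 → [80, 437, 1190, 2177, 2838, 2676, 2145, 1917, 1600, 825, 179]. Normalization factor = sum(kernel) = 16.

[80, 437, 1190, 2177, 2838, 2676, 2145, 1917, 1600, 825, 179]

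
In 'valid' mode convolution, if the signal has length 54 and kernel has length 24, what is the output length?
'Valid' mode counts only positions where the kernel fully overlaps the signal: m - n + 1 = 54 - 24 + 1 = 31

31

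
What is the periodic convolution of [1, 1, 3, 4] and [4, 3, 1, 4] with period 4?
Use y[k] = Σ_j f[j]·g[(k-j) mod 4]. y[0] = 1×4 + 1×4 + 3×1 + 4×3 = 23; y[1] = 1×3 + 1×4 + 3×4 + 4×1 = 23; y[2] = 1×1 + 1×3 + 3×4 + 4×4 = 32; y[3] = 1×4 + 1×1 + 3×3 + 4×4 = 30. Result: [23, 23, 32, 30]

[23, 23, 32, 30]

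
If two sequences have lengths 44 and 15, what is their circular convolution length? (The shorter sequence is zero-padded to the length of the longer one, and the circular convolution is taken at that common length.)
Circular convolution (zero-padding the shorter input) has length max(m, n) = max(44, 15) = 44

44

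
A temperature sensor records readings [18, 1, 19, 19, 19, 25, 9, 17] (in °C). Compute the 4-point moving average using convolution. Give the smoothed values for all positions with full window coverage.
4-point moving average kernel = [1, 1, 1, 1]. Apply in 'valid' mode (full window coverage): avg[0] = (18 + 1 + 19 + 19) / 4 = 14.25; avg[1] = (1 + 19 + 19 + 19) / 4 = 14.5; avg[2] = (19 + 19 + 19 + 25) / 4 = 20.5; avg[3] = (19 + 19 + 25 + 9) / 4 = 18.0; avg[4] = (19 + 25 + 9 + 17) / 4 = 17.5. Smoothed values: [14.25, 14.5, 20.5, 18.0, 17.5]

[14.25, 14.5, 20.5, 18.0, 17.5]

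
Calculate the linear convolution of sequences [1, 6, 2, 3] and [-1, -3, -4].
y[0] = 1×-1 = -1; y[1] = 1×-3 + 6×-1 = -9; y[2] = 1×-4 + 6×-3 + 2×-1 = -24; y[3] = 6×-4 + 2×-3 + 3×-1 = -33; y[4] = 2×-4 + 3×-3 = -17; y[5] = 3×-4 = -12

[-1, -9, -24, -33, -17, -12]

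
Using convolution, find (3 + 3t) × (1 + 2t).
Ascending coefficients: a = [3, 3], b = [1, 2]. c[0] = 3×1 = 3; c[1] = 3×2 + 3×1 = 9; c[2] = 3×2 = 6. Result coefficients: [3, 9, 6] → 3 + 9t + 6t^2

3 + 9t + 6t^2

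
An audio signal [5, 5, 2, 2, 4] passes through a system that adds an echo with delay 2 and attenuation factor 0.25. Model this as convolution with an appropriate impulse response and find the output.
Direct-path + delayed-attenuated-path model → impulse response h = [1, 0, 0.25] (1 at lag 0, 0.25 at lag 2). Output y[n] = x[n] + 0.25·x[n - 2] (with x[n] = 0 outside 0..4): y[0] = 5 + 0.25×0 = 5; y[1] = 5 + 0.25×0 = 5; y[2] = 2 + 0.25×5 = 3.25; y[3] = 2 + 0.25×5 = 3.25; y[4] = 4 + 0.25×2 = 4.5; y[5] = 0 + 0.25×2 = 0.5; y[6] = 0 + 0.25×4 = 1.0. So y = [5, 5, 3.25, 3.25, 4.5, 0.5, 1.0]

[5, 5, 3.25, 3.25, 4.5, 0.5, 1.0]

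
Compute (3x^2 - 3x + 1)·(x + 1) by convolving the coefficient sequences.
Ascending coefficients: a = [1, -3, 3], b = [1, 1]. c[0] = 1×1 = 1; c[1] = 1×1 + -3×1 = -2; c[2] = -3×1 + 3×1 = 0; c[3] = 3×1 = 3. Result coefficients: [1, -2, 0, 3] → 3x^3 - 2x + 1

3x^3 - 2x + 1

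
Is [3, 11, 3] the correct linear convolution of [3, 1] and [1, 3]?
Recompute linear convolution of [3, 1] and [1, 3]: y[0] = 3×1 = 3; y[1] = 3×3 + 1×1 = 10; y[2] = 1×3 = 3 → [3, 10, 3]. Compare to given [3, 11, 3]: they differ at index 1: given 11, correct 10, so answer: No

No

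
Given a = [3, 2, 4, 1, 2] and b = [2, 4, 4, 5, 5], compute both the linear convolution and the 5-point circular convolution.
Linear: y_lin[0] = 3×2 = 6; y_lin[1] = 3×4 + 2×2 = 16; y_lin[2] = 3×4 + 2×4 + 4×2 = 28; y_lin[3] = 3×5 + 2×4 + 4×4 + 1×2 = 41; y_lin[4] = 3×5 + 2×5 + 4×4 + 1×4 + 2×2 = 49; y_lin[5] = 2×5 + 4×5 + 1×4 + 2×4 = 42; y_lin[6] = 4×5 + 1×5 + 2×4 = 33; y_lin[7] = 1×5 + 2×5 = 15; y_lin[8] = 2×5 = 10 → [6, 16, 28, 41, 49, 42, 33, 15, 10]. Circular (length 5): y[0] = 3×2 + 2×5 + 4×5 + 1×4 + 2×4 = 48; y[1] = 3×4 + 2×2 + 4×5 + 1×5 + 2×4 = 49; y[2] = 3×4 + 2×4 + 4×2 + 1×5 + 2×5 = 43; y[3] = 3×5 + 2×4 + 4×4 + 1×2 + 2×5 = 51; y[4] = 3×5 + 2×5 + 4×4 + 1×4 + 2×2 = 49 → [48, 49, 43, 51, 49]

Linear: [6, 16, 28, 41, 49, 42, 33, 15, 10], Circular: [48, 49, 43, 51, 49]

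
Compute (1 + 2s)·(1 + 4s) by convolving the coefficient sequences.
Ascending coefficients: a = [1, 2], b = [1, 4]. c[0] = 1×1 = 1; c[1] = 1×4 + 2×1 = 6; c[2] = 2×4 = 8. Result coefficients: [1, 6, 8] → 1 + 6s + 8s^2

1 + 6s + 8s^2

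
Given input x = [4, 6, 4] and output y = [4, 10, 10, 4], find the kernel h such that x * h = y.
Output length 4 = len(x) + len(h) - 1 ⇒ len(h) = 2. Solve h forward using h[k] = (y[k] - Σ_{i≥1} x[i]·h[k-i]) / x[0]: h[0] = y[0] / x[0] = 4 / 4 = 1; h[1] = (y[1] - 6×1) / x[0] = (10 - 6×1) / 4 = 1. So h = [1, 1]. Forward-check [4, 6, 4] * [1, 1]: y[0] = 4×1 = 4; y[1] = 4×1 + 6×1 = 10; y[2] = 6×1 + 4×1 = 10; y[3] = 4×1 = 4 → [4, 10, 10, 4] ✓

[1, 1]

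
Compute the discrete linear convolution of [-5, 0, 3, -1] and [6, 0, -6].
y[0] = -5×6 = -30; y[1] = -5×0 + 0×6 = 0; y[2] = -5×-6 + 0×0 + 3×6 = 48; y[3] = 0×-6 + 3×0 + -1×6 = -6; y[4] = 3×-6 + -1×0 = -18; y[5] = -1×-6 = 6

[-30, 0, 48, -6, -18, 6]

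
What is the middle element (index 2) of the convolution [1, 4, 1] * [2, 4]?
Use y[k] = Σ_i a[i]·b[k-i] at k=2. y[2] = 4×4 + 1×2 = 18

18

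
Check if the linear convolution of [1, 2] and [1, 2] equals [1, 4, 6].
Recompute linear convolution of [1, 2] and [1, 2]: y[0] = 1×1 = 1; y[1] = 1×2 + 2×1 = 4; y[2] = 2×2 = 4 → [1, 4, 4]. Compare to given [1, 4, 6]: they differ at index 2: given 6, correct 4, so answer: No

No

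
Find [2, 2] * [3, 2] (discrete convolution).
y[0] = 2×3 = 6; y[1] = 2×2 + 2×3 = 10; y[2] = 2×2 = 4

[6, 10, 4]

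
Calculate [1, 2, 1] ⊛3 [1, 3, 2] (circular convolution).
Use y[k] = Σ_j f[j]·g[(k-j) mod 3]. y[0] = 1×1 + 2×2 + 1×3 = 8; y[1] = 1×3 + 2×1 + 1×2 = 7; y[2] = 1×2 + 2×3 + 1×1 = 9. Result: [8, 7, 9]

[8, 7, 9]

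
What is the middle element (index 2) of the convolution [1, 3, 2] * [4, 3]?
Use y[k] = Σ_i a[i]·b[k-i] at k=2. y[2] = 3×3 + 2×4 = 17

17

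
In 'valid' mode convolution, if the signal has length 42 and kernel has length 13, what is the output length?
'Valid' mode counts only positions where the kernel fully overlaps the signal: m - n + 1 = 42 - 13 + 1 = 30

30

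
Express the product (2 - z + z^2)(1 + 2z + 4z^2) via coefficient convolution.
Ascending coefficients: a = [2, -1, 1], b = [1, 2, 4]. c[0] = 2×1 = 2; c[1] = 2×2 + -1×1 = 3; c[2] = 2×4 + -1×2 + 1×1 = 7; c[3] = -1×4 + 1×2 = -2; c[4] = 1×4 = 4. Result coefficients: [2, 3, 7, -2, 4] → 2 + 3z + 7z^2 - 2z^3 + 4z^4

2 + 3z + 7z^2 - 2z^3 + 4z^4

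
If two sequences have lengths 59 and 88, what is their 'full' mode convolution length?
Linear/full convolution length: m + n - 1 = 59 + 88 - 1 = 146

146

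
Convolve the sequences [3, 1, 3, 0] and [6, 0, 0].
y[0] = 3×6 = 18; y[1] = 3×0 + 1×6 = 6; y[2] = 3×0 + 1×0 + 3×6 = 18; y[3] = 1×0 + 3×0 + 0×6 = 0; y[4] = 3×0 + 0×0 = 0; y[5] = 0×0 = 0

[18, 6, 18, 0, 0, 0]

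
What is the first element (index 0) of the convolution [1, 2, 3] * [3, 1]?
Use y[k] = Σ_i a[i]·b[k-i] at k=0. y[0] = 1×3 = 3

3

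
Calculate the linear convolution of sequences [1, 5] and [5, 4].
y[0] = 1×5 = 5; y[1] = 1×4 + 5×5 = 29; y[2] = 5×4 = 20

[5, 29, 20]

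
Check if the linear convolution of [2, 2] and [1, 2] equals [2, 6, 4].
Recompute linear convolution of [2, 2] and [1, 2]: y[0] = 2×1 = 2; y[1] = 2×2 + 2×1 = 6; y[2] = 2×2 = 4 → [2, 6, 4]. Given [2, 6, 4] matches, so answer: Yes

Yes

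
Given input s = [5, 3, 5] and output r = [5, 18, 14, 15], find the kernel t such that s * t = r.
Output length 4 = len(s) + len(t) - 1 ⇒ len(t) = 2. Solve t forward using t[k] = (r[k] - Σ_{i≥1} s[i]·t[k-i]) / s[0]: t[0] = r[0] / s[0] = 5 / 5 = 1; t[1] = (r[1] - 3×1) / s[0] = (18 - 3×1) / 5 = 3. So t = [1, 3]. Forward-check [5, 3, 5] * [1, 3]: r[0] = 5×1 = 5; r[1] = 5×3 + 3×1 = 18; r[2] = 3×3 + 5×1 = 14; r[3] = 5×3 = 15 → [5, 18, 14, 15] ✓

[1, 3]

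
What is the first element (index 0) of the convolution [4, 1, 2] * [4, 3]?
Use y[k] = Σ_i a[i]·b[k-i] at k=0. y[0] = 4×4 = 16

16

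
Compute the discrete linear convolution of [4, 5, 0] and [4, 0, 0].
y[0] = 4×4 = 16; y[1] = 4×0 + 5×4 = 20; y[2] = 4×0 + 5×0 + 0×4 = 0; y[3] = 5×0 + 0×0 = 0; y[4] = 0×0 = 0

[16, 20, 0, 0, 0]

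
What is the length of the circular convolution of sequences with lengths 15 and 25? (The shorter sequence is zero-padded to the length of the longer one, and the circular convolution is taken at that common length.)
Circular convolution (zero-padding the shorter input) has length max(m, n) = max(15, 25) = 25

25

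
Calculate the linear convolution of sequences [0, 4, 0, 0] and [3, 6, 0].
y[0] = 0×3 = 0; y[1] = 0×6 + 4×3 = 12; y[2] = 0×0 + 4×6 + 0×3 = 24; y[3] = 4×0 + 0×6 + 0×3 = 0; y[4] = 0×0 + 0×6 = 0; y[5] = 0×0 = 0

[0, 12, 24, 0, 0, 0]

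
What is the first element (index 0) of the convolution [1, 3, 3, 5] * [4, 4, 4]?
Use y[k] = Σ_i a[i]·b[k-i] at k=0. y[0] = 1×4 = 4

4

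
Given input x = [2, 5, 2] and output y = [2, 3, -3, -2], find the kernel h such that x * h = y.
Output length 4 = len(x) + len(h) - 1 ⇒ len(h) = 2. Solve h forward using h[k] = (y[k] - Σ_{i≥1} x[i]·h[k-i]) / x[0]: h[0] = y[0] / x[0] = 2 / 2 = 1; h[1] = (y[1] - 5×1) / x[0] = (3 - 5×1) / 2 = -1. So h = [1, -1]. Forward-check [2, 5, 2] * [1, -1]: y[0] = 2×1 = 2; y[1] = 2×-1 + 5×1 = 3; y[2] = 5×-1 + 2×1 = -3; y[3] = 2×-1 = -2 → [2, 3, -3, -2] ✓

[1, -1]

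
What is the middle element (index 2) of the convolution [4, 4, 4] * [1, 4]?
Use y[k] = Σ_i a[i]·b[k-i] at k=2. y[2] = 4×4 + 4×1 = 20

20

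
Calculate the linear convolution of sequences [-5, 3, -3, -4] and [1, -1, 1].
y[0] = -5×1 = -5; y[1] = -5×-1 + 3×1 = 8; y[2] = -5×1 + 3×-1 + -3×1 = -11; y[3] = 3×1 + -3×-1 + -4×1 = 2; y[4] = -3×1 + -4×-1 = 1; y[5] = -4×1 = -4

[-5, 8, -11, 2, 1, -4]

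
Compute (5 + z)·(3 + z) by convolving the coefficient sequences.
Ascending coefficients: a = [5, 1], b = [3, 1]. c[0] = 5×3 = 15; c[1] = 5×1 + 1×3 = 8; c[2] = 1×1 = 1. Result coefficients: [15, 8, 1] → 15 + 8z + z^2

15 + 8z + z^2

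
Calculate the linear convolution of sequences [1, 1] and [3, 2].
y[0] = 1×3 = 3; y[1] = 1×2 + 1×3 = 5; y[2] = 1×2 = 2

[3, 5, 2]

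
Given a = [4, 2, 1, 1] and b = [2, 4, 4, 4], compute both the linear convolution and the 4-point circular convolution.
Linear: y_lin[0] = 4×2 = 8; y_lin[1] = 4×4 + 2×2 = 20; y_lin[2] = 4×4 + 2×4 + 1×2 = 26; y_lin[3] = 4×4 + 2×4 + 1×4 + 1×2 = 30; y_lin[4] = 2×4 + 1×4 + 1×4 = 16; y_lin[5] = 1×4 + 1×4 = 8; y_lin[6] = 1×4 = 4 → [8, 20, 26, 30, 16, 8, 4]. Circular (length 4): y[0] = 4×2 + 2×4 + 1×4 + 1×4 = 24; y[1] = 4×4 + 2×2 + 1×4 + 1×4 = 28; y[2] = 4×4 + 2×4 + 1×2 + 1×4 = 30; y[3] = 4×4 + 2×4 + 1×4 + 1×2 = 30 → [24, 28, 30, 30]

Linear: [8, 20, 26, 30, 16, 8, 4], Circular: [24, 28, 30, 30]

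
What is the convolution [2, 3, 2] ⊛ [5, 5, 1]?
y[0] = 2×5 = 10; y[1] = 2×5 + 3×5 = 25; y[2] = 2×1 + 3×5 + 2×5 = 27; y[3] = 3×1 + 2×5 = 13; y[4] = 2×1 = 2

[10, 25, 27, 13, 2]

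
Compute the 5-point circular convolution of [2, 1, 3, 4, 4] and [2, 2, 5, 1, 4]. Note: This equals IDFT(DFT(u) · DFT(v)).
Either evaluate y[k] = Σ_j u[j]·v[(k-j) mod 5] directly, or use IDFT(DFT(u) · DFT(v)). y[0] = 2×2 + 1×4 + 3×1 + 4×5 + 4×2 = 39; y[1] = 2×2 + 1×2 + 3×4 + 4×1 + 4×5 = 42; y[2] = 2×5 + 1×2 + 3×2 + 4×4 + 4×1 = 38; y[3] = 2×1 + 1×5 + 3×2 + 4×2 + 4×4 = 37; y[4] = 2×4 + 1×1 + 3×5 + 4×2 + 4×2 = 40. Result: [39, 42, 38, 37, 40]

[39, 42, 38, 37, 40]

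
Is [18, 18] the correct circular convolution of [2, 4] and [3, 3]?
Recompute circular convolution of [2, 4] and [3, 3]: y[0] = 2×3 + 4×3 = 18; y[1] = 2×3 + 4×3 = 18 → [18, 18]. Given [18, 18] matches, so answer: Yes

Yes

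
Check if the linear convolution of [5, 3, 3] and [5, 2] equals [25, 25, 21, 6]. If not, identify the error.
Recompute linear convolution of [5, 3, 3] and [5, 2]: y[0] = 5×5 = 25; y[1] = 5×2 + 3×5 = 25; y[2] = 3×2 + 3×5 = 21; y[3] = 3×2 = 6 → [25, 25, 21, 6]. Given [25, 25, 21, 6] matches, so answer: Yes

Yes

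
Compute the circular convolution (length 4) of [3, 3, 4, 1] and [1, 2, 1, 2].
Use y[k] = Σ_j f[j]·g[(k-j) mod 4]. y[0] = 3×1 + 3×2 + 4×1 + 1×2 = 15; y[1] = 3×2 + 3×1 + 4×2 + 1×1 = 18; y[2] = 3×1 + 3×2 + 4×1 + 1×2 = 15; y[3] = 3×2 + 3×1 + 4×2 + 1×1 = 18. Result: [15, 18, 15, 18]

[15, 18, 15, 18]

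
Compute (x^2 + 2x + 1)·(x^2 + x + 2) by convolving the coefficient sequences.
Ascending coefficients: a = [1, 2, 1], b = [2, 1, 1]. c[0] = 1×2 = 2; c[1] = 1×1 + 2×2 = 5; c[2] = 1×1 + 2×1 + 1×2 = 5; c[3] = 2×1 + 1×1 = 3; c[4] = 1×1 = 1. Result coefficients: [2, 5, 5, 3, 1] → x^4 + 3x^3 + 5x^2 + 5x + 2

x^4 + 3x^3 + 5x^2 + 5x + 2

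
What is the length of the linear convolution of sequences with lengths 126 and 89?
Linear/full convolution length: m + n - 1 = 126 + 89 - 1 = 214

214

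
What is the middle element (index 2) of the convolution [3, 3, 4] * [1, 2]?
Use y[k] = Σ_i a[i]·b[k-i] at k=2. y[2] = 3×2 + 4×1 = 10

10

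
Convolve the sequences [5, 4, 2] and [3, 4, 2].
y[0] = 5×3 = 15; y[1] = 5×4 + 4×3 = 32; y[2] = 5×2 + 4×4 + 2×3 = 32; y[3] = 4×2 + 2×4 = 16; y[4] = 2×2 = 4

[15, 32, 32, 16, 4]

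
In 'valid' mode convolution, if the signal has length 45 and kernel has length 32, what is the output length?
'Valid' mode counts only positions where the kernel fully overlaps the signal: m - n + 1 = 45 - 32 + 1 = 14

14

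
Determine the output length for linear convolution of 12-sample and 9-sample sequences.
Linear/full convolution length: m + n - 1 = 12 + 9 - 1 = 20

20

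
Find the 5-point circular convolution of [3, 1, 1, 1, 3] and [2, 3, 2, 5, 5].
Use y[k] = Σ_j s[j]·t[(k-j) mod 5]. y[0] = 3×2 + 1×5 + 1×5 + 1×2 + 3×3 = 27; y[1] = 3×3 + 1×2 + 1×5 + 1×5 + 3×2 = 27; y[2] = 3×2 + 1×3 + 1×2 + 1×5 + 3×5 = 31; y[3] = 3×5 + 1×2 + 1×3 + 1×2 + 3×5 = 37; y[4] = 3×5 + 1×5 + 1×2 + 1×3 + 3×2 = 31. Result: [27, 27, 31, 37, 31]

[27, 27, 31, 37, 31]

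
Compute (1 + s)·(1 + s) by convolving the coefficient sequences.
Ascending coefficients: a = [1, 1], b = [1, 1]. c[0] = 1×1 = 1; c[1] = 1×1 + 1×1 = 2; c[2] = 1×1 = 1. Result coefficients: [1, 2, 1] → 1 + 2s + s^2

1 + 2s + s^2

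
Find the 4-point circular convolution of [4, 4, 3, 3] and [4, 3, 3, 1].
Use y[k] = Σ_j x[j]·h[(k-j) mod 4]. y[0] = 4×4 + 4×1 + 3×3 + 3×3 = 38; y[1] = 4×3 + 4×4 + 3×1 + 3×3 = 40; y[2] = 4×3 + 4×3 + 3×4 + 3×1 = 39; y[3] = 4×1 + 4×3 + 3×3 + 3×4 = 37. Result: [38, 40, 39, 37]

[38, 40, 39, 37]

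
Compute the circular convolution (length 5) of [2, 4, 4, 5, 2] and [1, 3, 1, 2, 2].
Use y[k] = Σ_j s[j]·t[(k-j) mod 5]. y[0] = 2×1 + 4×2 + 4×2 + 5×1 + 2×3 = 29; y[1] = 2×3 + 4×1 + 4×2 + 5×2 + 2×1 = 30; y[2] = 2×1 + 4×3 + 4×1 + 5×2 + 2×2 = 32; y[3] = 2×2 + 4×1 + 4×3 + 5×1 + 2×2 = 29; y[4] = 2×2 + 4×2 + 4×1 + 5×3 + 2×1 = 33. Result: [29, 30, 32, 29, 33]

[29, 30, 32, 29, 33]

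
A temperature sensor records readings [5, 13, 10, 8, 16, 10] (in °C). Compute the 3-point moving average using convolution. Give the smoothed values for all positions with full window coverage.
3-point moving average kernel = [1, 1, 1]. Apply in 'valid' mode (full window coverage): avg[0] = (5 + 13 + 10) / 3 = 9.33; avg[1] = (13 + 10 + 8) / 3 = 10.33; avg[2] = (10 + 8 + 16) / 3 = 11.33; avg[3] = (8 + 16 + 10) / 3 = 11.33. Smoothed values: [9.33, 10.33, 11.33, 11.33]

[9.33, 10.33, 11.33, 11.33]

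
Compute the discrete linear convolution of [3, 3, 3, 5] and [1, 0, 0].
y[0] = 3×1 = 3; y[1] = 3×0 + 3×1 = 3; y[2] = 3×0 + 3×0 + 3×1 = 3; y[3] = 3×0 + 3×0 + 5×1 = 5; y[4] = 3×0 + 5×0 = 0; y[5] = 5×0 = 0

[3, 3, 3, 5, 0, 0]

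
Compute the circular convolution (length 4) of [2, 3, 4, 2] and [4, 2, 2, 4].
Use y[k] = Σ_j f[j]·g[(k-j) mod 4]. y[0] = 2×4 + 3×4 + 4×2 + 2×2 = 32; y[1] = 2×2 + 3×4 + 4×4 + 2×2 = 36; y[2] = 2×2 + 3×2 + 4×4 + 2×4 = 34; y[3] = 2×4 + 3×2 + 4×2 + 2×4 = 30. Result: [32, 36, 34, 30]

[32, 36, 34, 30]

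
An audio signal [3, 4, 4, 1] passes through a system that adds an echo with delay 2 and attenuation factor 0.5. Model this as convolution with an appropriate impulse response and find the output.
Direct-path + delayed-attenuated-path model → impulse response h = [1, 0, 0.5] (1 at lag 0, 0.5 at lag 2). Output y[n] = x[n] + 0.5·x[n - 2] (with x[n] = 0 outside 0..3): y[0] = 3 + 0.5×0 = 3; y[1] = 4 + 0.5×0 = 4; y[2] = 4 + 0.5×3 = 5.5; y[3] = 1 + 0.5×4 = 3.0; y[4] = 0 + 0.5×4 = 2.0; y[5] = 0 + 0.5×1 = 0.5. So y = [3, 4, 5.5, 3.0, 2.0, 0.5]

[3, 4, 5.5, 3.0, 2.0, 0.5]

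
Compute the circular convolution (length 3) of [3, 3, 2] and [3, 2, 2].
Use y[k] = Σ_j f[j]·g[(k-j) mod 3]. y[0] = 3×3 + 3×2 + 2×2 = 19; y[1] = 3×2 + 3×3 + 2×2 = 19; y[2] = 3×2 + 3×2 + 2×3 = 18. Result: [19, 19, 18]

[19, 19, 18]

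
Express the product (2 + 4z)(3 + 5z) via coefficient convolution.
Ascending coefficients: a = [2, 4], b = [3, 5]. c[0] = 2×3 = 6; c[1] = 2×5 + 4×3 = 22; c[2] = 4×5 = 20. Result coefficients: [6, 22, 20] → 6 + 22z + 20z^2

6 + 22z + 20z^2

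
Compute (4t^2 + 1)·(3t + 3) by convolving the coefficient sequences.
Ascending coefficients: a = [1, 0, 4], b = [3, 3]. c[0] = 1×3 = 3; c[1] = 1×3 + 0×3 = 3; c[2] = 0×3 + 4×3 = 12; c[3] = 4×3 = 12. Result coefficients: [3, 3, 12, 12] → 12t^3 + 12t^2 + 3t + 3

12t^3 + 12t^2 + 3t + 3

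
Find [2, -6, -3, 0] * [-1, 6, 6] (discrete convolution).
y[0] = 2×-1 = -2; y[1] = 2×6 + -6×-1 = 18; y[2] = 2×6 + -6×6 + -3×-1 = -21; y[3] = -6×6 + -3×6 + 0×-1 = -54; y[4] = -3×6 + 0×6 = -18; y[5] = 0×6 = 0

[-2, 18, -21, -54, -18, 0]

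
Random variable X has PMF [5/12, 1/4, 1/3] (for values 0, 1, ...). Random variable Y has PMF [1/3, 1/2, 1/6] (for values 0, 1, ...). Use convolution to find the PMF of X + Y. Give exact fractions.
P(X+Y=k) = Σ_i P(X=i)·P(Y=k-i) — a convolution of [5/12, 1/4, 1/3] and [1/3, 1/2, 1/6]. P(X+Y=0) = (5/12)×(1/3) = 5/36; P(X+Y=1) = (5/12)×(1/2) + (1/4)×(1/3) = 5/24 + 1/12 = 7/24; P(X+Y=2) = (5/12)×(1/6) + (1/4)×(1/2) + (1/3)×(1/3) = 5/72 + 1/8 + 1/9 = 11/36; P(X+Y=3) = (1/4)×(1/6) + (1/3)×(1/2) = 1/24 + 1/6 = 5/24; P(X+Y=4) = (1/3)×(1/6) = 1/18. PMF: [5/36, 7/24, 11/36, 5/24, 1/18] (sums to 1 ✓)

[5/36, 7/24, 11/36, 5/24, 1/18]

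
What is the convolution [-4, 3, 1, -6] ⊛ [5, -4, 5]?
y[0] = -4×5 = -20; y[1] = -4×-4 + 3×5 = 31; y[2] = -4×5 + 3×-4 + 1×5 = -27; y[3] = 3×5 + 1×-4 + -6×5 = -19; y[4] = 1×5 + -6×-4 = 29; y[5] = -6×5 = -30

[-20, 31, -27, -19, 29, -30]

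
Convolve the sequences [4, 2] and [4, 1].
y[0] = 4×4 = 16; y[1] = 4×1 + 2×4 = 12; y[2] = 2×1 = 2

[16, 12, 2]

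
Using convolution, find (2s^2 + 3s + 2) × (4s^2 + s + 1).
Ascending coefficients: a = [2, 3, 2], b = [1, 1, 4]. c[0] = 2×1 = 2; c[1] = 2×1 + 3×1 = 5; c[2] = 2×4 + 3×1 + 2×1 = 13; c[3] = 3×4 + 2×1 = 14; c[4] = 2×4 = 8. Result coefficients: [2, 5, 13, 14, 8] → 8s^4 + 14s^3 + 13s^2 + 5s + 2

8s^4 + 14s^3 + 13s^2 + 5s + 2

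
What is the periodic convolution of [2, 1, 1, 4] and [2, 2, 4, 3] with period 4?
Use y[k] = Σ_j a[j]·b[(k-j) mod 4]. y[0] = 2×2 + 1×3 + 1×4 + 4×2 = 19; y[1] = 2×2 + 1×2 + 1×3 + 4×4 = 25; y[2] = 2×4 + 1×2 + 1×2 + 4×3 = 24; y[3] = 2×3 + 1×4 + 1×2 + 4×2 = 20. Result: [19, 25, 24, 20]

[19, 25, 24, 20]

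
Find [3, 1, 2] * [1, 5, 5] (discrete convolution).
y[0] = 3×1 = 3; y[1] = 3×5 + 1×1 = 16; y[2] = 3×5 + 1×5 + 2×1 = 22; y[3] = 1×5 + 2×5 = 15; y[4] = 2×5 = 10

[3, 16, 22, 15, 10]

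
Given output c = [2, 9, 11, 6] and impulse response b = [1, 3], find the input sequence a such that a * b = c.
Deconvolve c=[2, 9, 11, 6] by b=[1, 3]. Since b[0]=1, solve forward: a[0] = c[0] / 1 = 2; a[1] = (c[1] - 2×3) / 1 = 3; a[2] = (c[2] - 3×3) / 1 = 2. So a = [2, 3, 2]. Check by forward convolution: c[0] = 2×1 = 2; c[1] = 2×3 + 3×1 = 9; c[2] = 3×3 + 2×1 = 11; c[3] = 2×3 = 6

[2, 3, 2]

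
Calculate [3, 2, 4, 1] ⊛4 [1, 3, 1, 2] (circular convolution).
Use y[k] = Σ_j x[j]·h[(k-j) mod 4]. y[0] = 3×1 + 2×2 + 4×1 + 1×3 = 14; y[1] = 3×3 + 2×1 + 4×2 + 1×1 = 20; y[2] = 3×1 + 2×3 + 4×1 + 1×2 = 15; y[3] = 3×2 + 2×1 + 4×3 + 1×1 = 21. Result: [14, 20, 15, 21]

[14, 20, 15, 21]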